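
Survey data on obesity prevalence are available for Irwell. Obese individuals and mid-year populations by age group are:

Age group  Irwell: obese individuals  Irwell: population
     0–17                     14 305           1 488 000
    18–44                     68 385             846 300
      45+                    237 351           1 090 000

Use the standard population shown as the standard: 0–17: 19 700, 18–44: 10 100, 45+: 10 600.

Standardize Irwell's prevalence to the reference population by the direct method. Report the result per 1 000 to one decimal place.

Age-specific rates per 1 000 for Irwell: 9.614, 80.805, 217.753.
Standard total = 40 400; weights = 0.4876, 0.2500, 0.2624.
Standardized rate: 0.4876×9.614 + 0.2500×80.805 + 0.2624×217.753 = 82.0222 per 1 000.

82.0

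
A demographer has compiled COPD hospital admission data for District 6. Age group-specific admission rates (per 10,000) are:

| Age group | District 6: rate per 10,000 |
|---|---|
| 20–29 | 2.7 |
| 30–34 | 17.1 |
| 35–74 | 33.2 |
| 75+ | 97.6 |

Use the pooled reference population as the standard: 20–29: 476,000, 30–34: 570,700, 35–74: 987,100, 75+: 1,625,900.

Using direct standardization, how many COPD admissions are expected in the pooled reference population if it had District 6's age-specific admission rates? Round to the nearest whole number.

20250

Expected COPD admissions = Σ (standard pop × age-specific rate ÷ 10,000)
= 476,000×2.7/10,000 + 570,700×17.1/10,000 + 987,100×33.2/10,000 + 1,625,900×97.6/10,000
= 128.52 + 975.90 + 3277.17 + 15868.78 = 20250.37.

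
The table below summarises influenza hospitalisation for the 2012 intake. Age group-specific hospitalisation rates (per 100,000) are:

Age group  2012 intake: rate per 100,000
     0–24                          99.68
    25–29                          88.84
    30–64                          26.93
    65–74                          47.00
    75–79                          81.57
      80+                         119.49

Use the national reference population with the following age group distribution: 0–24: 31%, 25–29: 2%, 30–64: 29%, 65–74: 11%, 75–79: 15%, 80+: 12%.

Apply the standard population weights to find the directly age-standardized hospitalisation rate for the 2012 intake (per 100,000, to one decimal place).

72.2

Standard weights: 0.31, 0.02, 0.29, 0.11, 0.15, 0.12.
Standardized rate: 0.3100×99.68 + 0.0200×88.84 + 0.2900×26.93 + 0.1100×47.00 + 0.1500×81.57 + 0.1200×119.49 = 72.2316 per 100,000.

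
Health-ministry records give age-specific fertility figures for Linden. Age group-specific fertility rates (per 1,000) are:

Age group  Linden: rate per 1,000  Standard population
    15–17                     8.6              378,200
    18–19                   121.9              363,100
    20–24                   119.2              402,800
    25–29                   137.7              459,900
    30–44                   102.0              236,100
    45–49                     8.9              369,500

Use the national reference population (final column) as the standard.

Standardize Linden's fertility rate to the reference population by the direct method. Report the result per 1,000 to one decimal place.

Standard total = 2,209,600; weights = 0.1712, 0.1643, 0.1823, 0.2081, 0.1069, 0.1672.
Standardized rate: 0.1712×8.6 + 0.1643×121.9 + 0.1823×119.2 + 0.2081×137.7 + 0.1069×102.0 + 0.1672×8.9 = 84.2809 per 1,000.

84.3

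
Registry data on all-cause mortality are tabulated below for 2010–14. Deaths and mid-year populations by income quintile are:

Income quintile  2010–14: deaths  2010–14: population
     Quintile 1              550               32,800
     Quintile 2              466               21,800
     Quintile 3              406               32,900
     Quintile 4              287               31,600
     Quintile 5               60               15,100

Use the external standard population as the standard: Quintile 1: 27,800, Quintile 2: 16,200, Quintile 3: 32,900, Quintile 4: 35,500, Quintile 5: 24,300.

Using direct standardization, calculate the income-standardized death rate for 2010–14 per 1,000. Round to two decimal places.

Income-specific rates per 1,000 for 2010–14: 16.768, 21.376, 12.340, 9.082, 3.974.
Standard total = 136,700; weights = 0.2034, 0.1185, 0.2407, 0.2597, 0.1778.
Standardized rate: 0.2034×16.768 + 0.1185×21.376 + 0.2407×12.340 + 0.2597×9.082 + 0.1778×3.974 = 11.9783 per 1,000.

11.98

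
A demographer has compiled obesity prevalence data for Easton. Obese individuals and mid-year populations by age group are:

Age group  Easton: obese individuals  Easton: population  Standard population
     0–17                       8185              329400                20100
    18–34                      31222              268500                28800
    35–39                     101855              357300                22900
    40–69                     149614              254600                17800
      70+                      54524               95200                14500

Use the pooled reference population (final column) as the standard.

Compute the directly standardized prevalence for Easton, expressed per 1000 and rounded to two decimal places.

Age-specific rates per 1000 for Easton: 24.848, 116.283, 285.069, 587.643, 572.731.
Standard total = 104100; weights = 0.1931, 0.2767, 0.2200, 0.1710, 0.1393.
Standardized rate: 0.1931×24.848 + 0.2767×116.283 + 0.2200×285.069 + 0.1710×587.643 + 0.1393×572.731 = 279.9339 per 1000.

279.93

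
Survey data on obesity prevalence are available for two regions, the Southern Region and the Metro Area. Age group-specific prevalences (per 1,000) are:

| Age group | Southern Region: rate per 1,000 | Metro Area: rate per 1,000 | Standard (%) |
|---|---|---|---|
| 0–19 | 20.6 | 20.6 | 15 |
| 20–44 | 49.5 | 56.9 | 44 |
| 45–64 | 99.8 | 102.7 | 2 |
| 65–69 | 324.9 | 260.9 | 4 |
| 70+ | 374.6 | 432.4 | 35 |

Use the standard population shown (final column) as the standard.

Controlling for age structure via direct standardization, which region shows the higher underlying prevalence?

Metro Area

Standard weights: 0.15, 0.44, 0.02, 0.04, 0.35.
The Southern Region: 0.1500×20.6 + 0.4400×49.5 + 0.0200×99.8 + 0.0400×324.9 + 0.3500×374.6 = 170.9720 per 1,000.
The Metro Area: 0.1500×20.6 + 0.4400×56.9 + 0.0200×102.7 + 0.0400×260.9 + 0.3500×432.4 = 191.9560 per 1,000.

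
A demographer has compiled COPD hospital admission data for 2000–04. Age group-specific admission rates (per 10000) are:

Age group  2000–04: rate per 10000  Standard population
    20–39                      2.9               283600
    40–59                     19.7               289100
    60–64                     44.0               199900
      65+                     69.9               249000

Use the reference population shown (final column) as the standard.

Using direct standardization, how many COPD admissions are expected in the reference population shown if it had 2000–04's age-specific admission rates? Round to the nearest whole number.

3272

Expected COPD admissions = Σ (standard pop × age-specific rate ÷ 10000)
= 283600×2.9/10000 + 289100×19.7/10000 + 199900×44.0/10000 + 249000×69.9/10000
= 82.24 + 569.53 + 879.56 + 1740.51 = 3271.84.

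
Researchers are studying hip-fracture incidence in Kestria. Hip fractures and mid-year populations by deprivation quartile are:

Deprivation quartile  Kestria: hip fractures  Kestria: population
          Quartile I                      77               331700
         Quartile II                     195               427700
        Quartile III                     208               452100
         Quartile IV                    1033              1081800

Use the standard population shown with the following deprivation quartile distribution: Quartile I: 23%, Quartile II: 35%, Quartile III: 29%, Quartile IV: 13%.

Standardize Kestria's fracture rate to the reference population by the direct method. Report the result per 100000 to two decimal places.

47.05

Deprivation-specific rates per 100000 for Kestria: 23.21, 45.59, 46.01, 95.49.
Standard weights: 0.23, 0.35, 0.29, 0.13.
Standardized rate: 0.2300×23.21 + 0.3500×45.59 + 0.2900×46.01 + 0.1300×95.49 = 47.0524 per 100000.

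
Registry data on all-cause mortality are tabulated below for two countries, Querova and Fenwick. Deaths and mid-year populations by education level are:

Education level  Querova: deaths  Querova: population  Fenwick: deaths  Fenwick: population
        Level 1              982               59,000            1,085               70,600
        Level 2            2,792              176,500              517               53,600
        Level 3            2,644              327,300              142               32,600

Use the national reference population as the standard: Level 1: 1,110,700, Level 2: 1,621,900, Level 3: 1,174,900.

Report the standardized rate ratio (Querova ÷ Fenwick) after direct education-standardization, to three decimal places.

Education-specific rates per 1,000 for Querova: 16.644, 15.819, 8.078.
For Fenwick: 15.368, 9.646, 4.356.
Standard total = 3,907,500; weights = 0.2842, 0.4151, 0.3007.
Querova: 0.2842×16.644 + 0.4151×15.819 + 0.3007×8.078 = 13.7259 per 1,000.
Fenwick: 0.2842×15.368 + 0.4151×9.646 + 0.3007×4.356 = 9.6817 per 1,000.
Ratio = 13.7259 ÷ 9.6817 = 1.41772.

1.418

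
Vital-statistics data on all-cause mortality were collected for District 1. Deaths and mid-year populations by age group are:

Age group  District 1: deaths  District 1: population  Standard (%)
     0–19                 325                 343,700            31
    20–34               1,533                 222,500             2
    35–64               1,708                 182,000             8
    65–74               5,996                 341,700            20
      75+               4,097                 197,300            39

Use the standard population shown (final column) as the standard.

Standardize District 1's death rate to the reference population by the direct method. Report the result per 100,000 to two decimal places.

Age-specific rates per 100,000 for District 1: 94.56, 688.99, 938.46, 1754.76, 2076.53.
Standard weights: 0.31, 0.02, 0.08, 0.20, 0.39.
Standardized rate: 0.3100×94.56 + 0.0200×688.99 + 0.0800×938.46 + 0.2000×1754.76 + 0.3900×2076.53 = 1278.9691 per 100,000.

1278.97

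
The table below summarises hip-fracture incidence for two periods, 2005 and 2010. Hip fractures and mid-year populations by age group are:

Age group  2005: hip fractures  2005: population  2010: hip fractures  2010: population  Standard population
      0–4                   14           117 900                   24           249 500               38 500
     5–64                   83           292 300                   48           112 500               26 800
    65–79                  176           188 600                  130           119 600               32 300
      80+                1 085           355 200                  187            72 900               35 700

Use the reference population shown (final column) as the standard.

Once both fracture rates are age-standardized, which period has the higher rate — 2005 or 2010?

Age-specific rates per 100 000 for 2005: 11.87, 28.40, 93.32, 305.46.
For 2010: 9.62, 42.67, 108.70, 256.52.
Standard total = 133 300; weights = 0.2888, 0.2011, 0.2423, 0.2678.
2005: 0.2888×11.87 + 0.2011×28.40 + 0.2423×93.32 + 0.2678×305.46 = 113.5586 per 100 000.
2010: 0.2888×9.62 + 0.2011×42.67 + 0.2423×108.70 + 0.2678×256.52 = 106.3938 per 100 000.

2005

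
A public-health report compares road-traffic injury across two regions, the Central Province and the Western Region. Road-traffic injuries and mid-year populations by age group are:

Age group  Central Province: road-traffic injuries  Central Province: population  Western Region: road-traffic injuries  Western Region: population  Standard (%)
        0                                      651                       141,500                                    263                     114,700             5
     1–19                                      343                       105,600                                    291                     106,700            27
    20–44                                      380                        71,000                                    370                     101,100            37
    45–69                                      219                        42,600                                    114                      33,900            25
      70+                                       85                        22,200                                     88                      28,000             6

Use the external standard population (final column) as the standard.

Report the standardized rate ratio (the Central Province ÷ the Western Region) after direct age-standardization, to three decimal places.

Age-specific rates per 100,000 for the Central Province: 460.07, 324.81, 535.21, 514.08, 382.88.
For the Western Region: 229.29, 272.73, 365.97, 336.28, 314.29.
Standard weights: 0.05, 0.27, 0.37, 0.25, 0.06.
The Central Province: 0.0500×460.07 + 0.2700×324.81 + 0.3700×535.21 + 0.2500×514.08 + 0.0600×382.88 = 460.2247 per 100,000.
The Western Region: 0.0500×229.29 + 0.2700×272.73 + 0.3700×365.97 + 0.2500×336.28 + 0.0600×314.29 = 323.4395 per 100,000.
Ratio = 460.2247 ÷ 323.4395 = 1.42291.

1.423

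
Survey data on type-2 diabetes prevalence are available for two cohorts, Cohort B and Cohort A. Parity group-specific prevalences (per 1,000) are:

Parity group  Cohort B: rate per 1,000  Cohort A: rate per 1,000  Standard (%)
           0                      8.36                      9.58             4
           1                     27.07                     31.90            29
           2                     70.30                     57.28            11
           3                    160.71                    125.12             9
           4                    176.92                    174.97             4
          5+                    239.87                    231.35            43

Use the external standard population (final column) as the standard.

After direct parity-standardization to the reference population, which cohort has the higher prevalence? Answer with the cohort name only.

Standard weights: 0.04, 0.29, 0.11, 0.09, 0.04, 0.43.
Cohort B: 0.0400×8.36 + 0.2900×27.07 + 0.1100×70.30 + 0.0900×160.71 + 0.0400×176.92 + 0.4300×239.87 = 140.6025 per 1,000.
Cohort A: 0.0400×9.58 + 0.2900×31.90 + 0.1100×57.28 + 0.0900×125.12 + 0.0400×174.97 + 0.4300×231.35 = 133.6751 per 1,000.

Cohort B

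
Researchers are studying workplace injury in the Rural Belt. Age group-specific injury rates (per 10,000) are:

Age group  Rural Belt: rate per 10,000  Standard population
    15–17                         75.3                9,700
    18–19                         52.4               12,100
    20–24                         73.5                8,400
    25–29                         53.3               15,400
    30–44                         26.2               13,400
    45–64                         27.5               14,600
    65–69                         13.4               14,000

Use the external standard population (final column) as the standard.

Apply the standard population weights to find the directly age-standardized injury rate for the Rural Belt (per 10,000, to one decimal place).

42.7

Standard total = 87,600; weights = 0.1107, 0.1381, 0.0959, 0.1758, 0.1530, 0.1667, 0.1598.
Standardized rate: 0.1107×75.3 + 0.1381×52.4 + 0.0959×73.5 + 0.1758×53.3 + 0.1530×26.2 + 0.1667×27.5 + 0.1598×13.4 = 42.7266 per 10,000.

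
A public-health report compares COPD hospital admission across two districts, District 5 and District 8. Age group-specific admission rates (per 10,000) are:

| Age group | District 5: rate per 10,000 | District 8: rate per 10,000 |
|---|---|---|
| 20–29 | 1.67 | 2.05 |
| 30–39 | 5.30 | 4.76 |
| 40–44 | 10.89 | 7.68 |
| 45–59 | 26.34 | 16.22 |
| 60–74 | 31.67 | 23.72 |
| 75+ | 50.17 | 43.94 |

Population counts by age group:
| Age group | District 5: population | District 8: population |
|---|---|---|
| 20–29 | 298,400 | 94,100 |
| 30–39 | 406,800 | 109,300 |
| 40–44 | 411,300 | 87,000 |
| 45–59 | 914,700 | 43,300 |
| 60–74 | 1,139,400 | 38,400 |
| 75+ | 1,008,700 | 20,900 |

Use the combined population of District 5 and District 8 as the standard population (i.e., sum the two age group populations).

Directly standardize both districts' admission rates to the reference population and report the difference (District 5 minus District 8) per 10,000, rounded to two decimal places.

Combined standard total = 4,572,300; weights = 0.0858, 0.1129, 0.1090, 0.2095, 0.2576, 0.2252.
District 5: 0.0858×1.67 + 0.1129×5.30 + 0.1090×10.89 + 0.2095×26.34 + 0.2576×31.67 + 0.2252×50.17 = 26.9026 per 10,000.
District 8: 0.0858×2.05 + 0.1129×4.76 + 0.1090×7.68 + 0.2095×16.22 + 0.2576×23.72 + 0.2252×43.94 = 20.9534 per 10,000.
Difference = 26.9026 − 20.9534 = 5.9493.

5.95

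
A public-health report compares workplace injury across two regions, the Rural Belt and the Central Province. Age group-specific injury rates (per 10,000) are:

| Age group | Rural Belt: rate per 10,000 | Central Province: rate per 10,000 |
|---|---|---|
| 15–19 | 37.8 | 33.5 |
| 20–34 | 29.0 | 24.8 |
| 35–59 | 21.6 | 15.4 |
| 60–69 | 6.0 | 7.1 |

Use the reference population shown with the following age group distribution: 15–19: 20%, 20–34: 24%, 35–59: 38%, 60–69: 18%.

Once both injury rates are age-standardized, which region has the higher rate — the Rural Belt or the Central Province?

Standard weights: 0.20, 0.24, 0.38, 0.18.
The Rural Belt: 0.2000×37.8 + 0.2400×29.0 + 0.3800×21.6 + 0.1800×6.0 = 23.8080 per 10,000.
The Central Province: 0.2000×33.5 + 0.2400×24.8 + 0.3800×15.4 + 0.1800×7.1 = 19.7820 per 10,000.

Rural Belt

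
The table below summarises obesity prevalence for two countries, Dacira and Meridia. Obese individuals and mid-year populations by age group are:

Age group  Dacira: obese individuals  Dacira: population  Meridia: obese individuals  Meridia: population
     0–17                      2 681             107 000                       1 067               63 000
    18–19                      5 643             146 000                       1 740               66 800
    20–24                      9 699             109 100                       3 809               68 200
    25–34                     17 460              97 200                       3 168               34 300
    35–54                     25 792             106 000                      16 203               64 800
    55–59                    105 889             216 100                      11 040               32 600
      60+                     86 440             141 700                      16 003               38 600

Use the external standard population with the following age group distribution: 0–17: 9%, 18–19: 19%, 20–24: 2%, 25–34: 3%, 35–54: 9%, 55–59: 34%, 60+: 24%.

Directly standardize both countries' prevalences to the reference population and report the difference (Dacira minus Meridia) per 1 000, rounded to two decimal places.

Age-specific rates per 1 000 for Dacira: 25.056, 38.651, 88.900, 179.630, 243.321, 490.000, 610.021.
For Meridia: 16.937, 26.048, 55.850, 92.362, 250.046, 338.650, 414.585.
Standard weights: 0.09, 0.19, 0.02, 0.03, 0.09, 0.34, 0.24.
Dacira: 0.0900×25.056 + 0.1900×38.651 + 0.0200×88.900 + 0.0300×179.630 + 0.0900×243.321 + 0.3400×490.000 + 0.2400×610.021 = 351.6695 per 1 000.
Meridia: 0.0900×16.937 + 0.1900×26.048 + 0.0200×55.850 + 0.0300×92.362 + 0.0900×250.046 + 0.3400×338.650 + 0.2400×414.585 = 247.5070 per 1 000.
Difference = 351.6695 − 247.5070 = 104.1625.

104.16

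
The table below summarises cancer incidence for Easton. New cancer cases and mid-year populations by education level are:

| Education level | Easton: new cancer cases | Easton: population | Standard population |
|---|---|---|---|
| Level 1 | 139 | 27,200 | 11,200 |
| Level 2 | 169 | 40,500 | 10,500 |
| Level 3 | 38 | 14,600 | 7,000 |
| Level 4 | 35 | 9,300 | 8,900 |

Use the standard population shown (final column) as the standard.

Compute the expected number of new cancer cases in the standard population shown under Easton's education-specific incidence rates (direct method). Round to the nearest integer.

Education-specific rates per 100,000 for Easton: 511.03, 417.28, 260.27, 376.34.
Expected new cancer cases = Σ (standard pop × education-specific rate ÷ 100,000)
= 11,200×511.03/100,000 + 10,500×417.28/100,000 + 7,000×260.27/100,000 + 8,900×376.34/100,000
= 57.24 + 43.81 + 18.22 + 33.49 = 152.76.

153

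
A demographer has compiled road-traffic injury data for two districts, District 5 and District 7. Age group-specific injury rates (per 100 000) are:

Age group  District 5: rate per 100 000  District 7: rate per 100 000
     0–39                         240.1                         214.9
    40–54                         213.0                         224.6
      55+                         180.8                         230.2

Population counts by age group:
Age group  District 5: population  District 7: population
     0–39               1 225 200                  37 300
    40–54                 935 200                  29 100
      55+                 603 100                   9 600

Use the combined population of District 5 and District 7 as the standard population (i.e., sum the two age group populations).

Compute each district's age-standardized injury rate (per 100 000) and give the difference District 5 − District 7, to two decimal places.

Combined standard total = 2 839 500; weights = 0.4446, 0.3396, 0.2158.
District 5: 0.4446×240.1 + 0.3396×213.0 + 0.2158×180.8 = 218.1012 per 100 000.
District 7: 0.4446×214.9 + 0.3396×224.6 + 0.2158×230.2 = 221.4955 per 100 000.
Difference = 218.1012 − 221.4955 = -3.3944.

-3.39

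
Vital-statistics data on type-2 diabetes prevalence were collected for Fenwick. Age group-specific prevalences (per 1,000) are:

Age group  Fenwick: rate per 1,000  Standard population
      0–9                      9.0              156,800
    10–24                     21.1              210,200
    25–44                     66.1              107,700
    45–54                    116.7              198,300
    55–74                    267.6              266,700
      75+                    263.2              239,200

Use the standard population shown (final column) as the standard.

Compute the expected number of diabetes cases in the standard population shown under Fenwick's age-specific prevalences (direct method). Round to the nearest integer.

170433

Expected diabetes cases = Σ (standard pop × age-specific rate ÷ 1,000)
= 156,800×9.0/1,000 + 210,200×21.1/1,000 + 107,700×66.1/1,000 + 198,300×116.7/1,000 + 266,700×267.6/1,000 + 239,200×263.2/1,000
= 1411.20 + 4435.22 + 7118.97 + 23141.61 + 71368.92 + 62957.44 = 170433.36.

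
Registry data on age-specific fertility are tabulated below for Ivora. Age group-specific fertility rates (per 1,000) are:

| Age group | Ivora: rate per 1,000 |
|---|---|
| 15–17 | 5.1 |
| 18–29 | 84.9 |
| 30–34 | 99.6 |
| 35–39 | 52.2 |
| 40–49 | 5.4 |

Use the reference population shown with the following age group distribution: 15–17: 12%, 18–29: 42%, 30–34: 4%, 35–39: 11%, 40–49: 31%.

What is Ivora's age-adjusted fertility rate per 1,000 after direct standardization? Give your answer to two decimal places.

Standard weights: 0.12, 0.42, 0.04, 0.11, 0.31.
Standardized rate: 0.1200×5.1 + 0.4200×84.9 + 0.0400×99.6 + 0.1100×52.2 + 0.3100×5.4 = 47.6700 per 1,000.

47.67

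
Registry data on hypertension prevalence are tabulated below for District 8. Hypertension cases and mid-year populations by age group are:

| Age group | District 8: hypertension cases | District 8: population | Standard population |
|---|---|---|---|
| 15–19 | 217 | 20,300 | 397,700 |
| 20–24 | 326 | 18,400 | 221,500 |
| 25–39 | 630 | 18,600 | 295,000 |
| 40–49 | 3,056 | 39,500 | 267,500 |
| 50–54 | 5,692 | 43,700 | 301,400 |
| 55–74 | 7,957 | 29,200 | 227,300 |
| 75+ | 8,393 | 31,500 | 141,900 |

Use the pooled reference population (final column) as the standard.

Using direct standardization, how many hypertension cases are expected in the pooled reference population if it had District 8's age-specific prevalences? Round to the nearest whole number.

177869

Age-specific rates per 1,000 for District 8: 10.690, 17.717, 33.871, 77.367, 130.252, 272.500, 266.444.
Expected hypertension cases = Σ (standard pop × age-specific rate ÷ 1,000)
= 397,700×10.690/1,000 + 221,500×17.717/1,000 + 295,000×33.871/1,000 + 267,500×77.367/1,000 + 301,400×130.252/1,000 + 227,300×272.500/1,000 + 141,900×266.444/1,000
= 4251.28 + 3924.40 + 9991.94 + 20695.70 + 39257.87 + 61939.25 + 37808.47 = 177868.89.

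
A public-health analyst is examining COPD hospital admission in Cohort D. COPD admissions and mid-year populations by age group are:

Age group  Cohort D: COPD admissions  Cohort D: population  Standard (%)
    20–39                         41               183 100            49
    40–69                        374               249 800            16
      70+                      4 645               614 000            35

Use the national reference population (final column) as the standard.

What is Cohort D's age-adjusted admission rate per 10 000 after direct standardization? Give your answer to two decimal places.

29.97

Age-specific rates per 10 000 for Cohort D: 2.24, 14.97, 75.65.
Standard weights: 0.49, 0.16, 0.35.
Standardized rate: 0.4900×2.24 + 0.1600×14.97 + 0.3500×75.65 = 29.9707 per 10 000.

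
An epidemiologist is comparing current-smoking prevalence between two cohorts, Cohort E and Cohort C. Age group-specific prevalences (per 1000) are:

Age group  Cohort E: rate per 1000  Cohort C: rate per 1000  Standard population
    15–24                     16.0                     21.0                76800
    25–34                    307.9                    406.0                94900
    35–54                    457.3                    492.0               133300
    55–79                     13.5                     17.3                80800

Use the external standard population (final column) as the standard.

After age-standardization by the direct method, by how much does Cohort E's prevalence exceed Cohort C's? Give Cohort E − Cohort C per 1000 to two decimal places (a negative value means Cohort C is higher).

-37.91

Standard total = 385800; weights = 0.1991, 0.2460, 0.3455, 0.2094.
Cohort E: 0.1991×16.0 + 0.2460×307.9 + 0.3455×457.3 + 0.2094×13.5 = 239.7548 per 1000.
Cohort C: 0.1991×21.0 + 0.2460×406.0 + 0.3455×492.0 + 0.2094×17.3 = 277.6663 per 1000.
Difference = 239.7548 − 277.6663 = -37.9115.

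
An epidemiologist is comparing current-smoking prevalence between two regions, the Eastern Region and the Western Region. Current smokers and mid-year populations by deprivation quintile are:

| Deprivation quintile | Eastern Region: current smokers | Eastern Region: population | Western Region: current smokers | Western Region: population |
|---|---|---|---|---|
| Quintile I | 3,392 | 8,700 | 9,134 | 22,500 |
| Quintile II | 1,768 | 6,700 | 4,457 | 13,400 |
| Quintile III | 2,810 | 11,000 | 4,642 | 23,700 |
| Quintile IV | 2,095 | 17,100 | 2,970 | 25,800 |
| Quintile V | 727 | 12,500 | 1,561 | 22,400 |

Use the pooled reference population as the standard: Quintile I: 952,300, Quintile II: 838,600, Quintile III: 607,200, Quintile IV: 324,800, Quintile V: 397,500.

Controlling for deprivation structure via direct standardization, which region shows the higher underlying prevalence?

Western Region

Deprivation-specific rates per 1,000 for the Eastern Region: 389.885, 263.881, 255.455, 122.515, 58.160.
For the Western Region: 405.956, 332.612, 195.865, 115.116, 69.688.
Standard total = 3,120,400; weights = 0.3052, 0.2687, 0.1946, 0.1041, 0.1274.
The Eastern Region: 0.3052×389.885 + 0.2687×263.881 + 0.1946×255.455 + 0.1041×122.515 + 0.1274×58.160 = 259.7748 per 1,000.
The Western Region: 0.3052×405.956 + 0.2687×332.612 + 0.1946×195.865 + 0.1041×115.116 + 0.1274×69.688 = 272.2534 per 1,000.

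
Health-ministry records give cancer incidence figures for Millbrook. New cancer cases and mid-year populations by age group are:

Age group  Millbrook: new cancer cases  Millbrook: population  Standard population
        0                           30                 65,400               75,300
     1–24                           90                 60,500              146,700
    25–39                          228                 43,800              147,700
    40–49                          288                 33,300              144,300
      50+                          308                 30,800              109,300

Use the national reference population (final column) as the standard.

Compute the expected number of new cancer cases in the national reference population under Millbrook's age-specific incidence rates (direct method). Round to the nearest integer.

Age-specific rates per 100,000 for Millbrook: 45.87, 148.76, 520.55, 864.86, 1000.00.
Expected new cancer cases = Σ (standard pop × age-specific rate ÷ 100,000)
= 75,300×45.87/100,000 + 146,700×148.76/100,000 + 147,700×520.55/100,000 + 144,300×864.86/100,000 + 109,300×1000.00/100,000
= 34.54 + 218.23 + 768.85 + 1248.00 + 1093.00 = 3362.62.

3363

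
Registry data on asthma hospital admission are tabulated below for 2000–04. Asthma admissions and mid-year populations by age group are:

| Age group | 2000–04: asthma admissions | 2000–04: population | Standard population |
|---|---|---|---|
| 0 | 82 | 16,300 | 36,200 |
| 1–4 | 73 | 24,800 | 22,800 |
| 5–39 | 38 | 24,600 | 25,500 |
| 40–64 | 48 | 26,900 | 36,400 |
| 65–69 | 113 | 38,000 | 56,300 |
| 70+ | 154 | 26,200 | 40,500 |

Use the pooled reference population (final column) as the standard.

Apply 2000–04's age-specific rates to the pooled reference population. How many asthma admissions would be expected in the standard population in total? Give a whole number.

Age-specific rates per 10,000 for 2000–04: 50.31, 29.44, 15.45, 17.84, 29.74, 58.78.
Expected asthma admissions = Σ (standard pop × age-specific rate ÷ 10,000)
= 36,200×50.31/10,000 + 22,800×29.44/10,000 + 25,500×15.45/10,000 + 36,400×17.84/10,000 + 56,300×29.74/10,000 + 40,500×58.78/10,000
= 182.11 + 67.11 + 39.39 + 64.95 + 167.42 + 238.05 = 759.04.

759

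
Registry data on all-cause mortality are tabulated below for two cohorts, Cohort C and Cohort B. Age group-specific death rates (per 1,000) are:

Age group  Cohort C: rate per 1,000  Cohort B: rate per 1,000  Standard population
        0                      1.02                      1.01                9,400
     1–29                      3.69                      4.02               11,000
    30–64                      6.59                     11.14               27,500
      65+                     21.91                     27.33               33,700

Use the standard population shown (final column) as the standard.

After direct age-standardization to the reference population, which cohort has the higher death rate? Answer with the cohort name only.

Cohort B

Standard total = 81,600; weights = 0.1152, 0.1348, 0.3370, 0.4130.
Cohort C: 0.1152×1.02 + 0.1348×3.69 + 0.3370×6.59 + 0.4130×21.91 = 11.8844 per 1,000.
Cohort B: 0.1152×1.01 + 0.1348×4.02 + 0.3370×11.14 + 0.4130×27.33 = 15.6996 per 1,000.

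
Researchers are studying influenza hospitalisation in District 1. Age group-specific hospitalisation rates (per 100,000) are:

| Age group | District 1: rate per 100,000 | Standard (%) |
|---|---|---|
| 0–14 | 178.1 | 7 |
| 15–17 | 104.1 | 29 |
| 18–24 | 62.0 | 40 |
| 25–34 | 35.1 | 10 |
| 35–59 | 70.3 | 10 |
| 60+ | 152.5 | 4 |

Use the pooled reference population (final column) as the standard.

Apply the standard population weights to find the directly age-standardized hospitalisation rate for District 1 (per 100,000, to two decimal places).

84.10

Standard weights: 0.07, 0.29, 0.40, 0.10, 0.10, 0.04.
Standardized rate: 0.0700×178.1 + 0.2900×104.1 + 0.4000×62.0 + 0.1000×35.1 + 0.1000×70.3 + 0.0400×152.5 = 84.0960 per 100,000.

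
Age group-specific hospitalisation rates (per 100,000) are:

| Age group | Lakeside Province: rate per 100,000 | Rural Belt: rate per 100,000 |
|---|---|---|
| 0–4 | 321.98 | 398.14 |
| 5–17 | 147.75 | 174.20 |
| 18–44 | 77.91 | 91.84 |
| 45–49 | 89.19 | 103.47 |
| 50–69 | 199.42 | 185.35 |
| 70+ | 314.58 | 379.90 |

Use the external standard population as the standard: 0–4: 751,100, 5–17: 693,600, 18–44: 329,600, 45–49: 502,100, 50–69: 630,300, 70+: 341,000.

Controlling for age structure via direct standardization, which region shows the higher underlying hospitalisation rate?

Rural Belt

Standard total = 3,247,700; weights = 0.2313, 0.2136, 0.1015, 0.1546, 0.1941, 0.1050.
The Lakeside Province: 0.2313×321.98 + 0.2136×147.75 + 0.1015×77.91 + 0.1546×89.19 + 0.1941×199.42 + 0.1050×314.58 = 199.4477 per 100,000.
The Rural Belt: 0.2313×398.14 + 0.2136×174.20 + 0.1015×91.84 + 0.1546×103.47 + 0.1941×185.35 + 0.1050×379.90 = 230.4593 per 100,000.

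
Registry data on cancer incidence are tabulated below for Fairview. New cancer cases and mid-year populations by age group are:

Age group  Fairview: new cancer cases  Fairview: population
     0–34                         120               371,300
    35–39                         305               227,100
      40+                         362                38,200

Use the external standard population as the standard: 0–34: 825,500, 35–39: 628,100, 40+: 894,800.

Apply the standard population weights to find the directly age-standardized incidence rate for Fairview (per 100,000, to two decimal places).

408.36

Age-specific rates per 100,000 for Fairview: 32.32, 134.30, 947.64.
Standard total = 2,348,400; weights = 0.3515, 0.2675, 0.3810.
Standardized rate: 0.3515×32.32 + 0.2675×134.30 + 0.3810×947.64 = 408.3573 per 100,000.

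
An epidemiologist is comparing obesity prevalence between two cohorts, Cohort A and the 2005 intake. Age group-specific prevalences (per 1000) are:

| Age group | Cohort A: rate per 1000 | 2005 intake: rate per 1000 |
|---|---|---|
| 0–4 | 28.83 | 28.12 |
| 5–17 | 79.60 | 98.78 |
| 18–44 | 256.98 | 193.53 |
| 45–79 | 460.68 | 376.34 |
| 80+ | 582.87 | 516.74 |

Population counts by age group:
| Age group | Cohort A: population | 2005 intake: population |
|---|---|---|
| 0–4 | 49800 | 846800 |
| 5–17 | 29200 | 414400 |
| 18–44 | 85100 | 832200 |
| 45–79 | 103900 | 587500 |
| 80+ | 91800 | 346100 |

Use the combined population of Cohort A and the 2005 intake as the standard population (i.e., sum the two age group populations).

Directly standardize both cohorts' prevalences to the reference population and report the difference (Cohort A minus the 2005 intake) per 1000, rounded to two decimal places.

Combined standard total = 3386800; weights = 0.2647, 0.1310, 0.2708, 0.2041, 0.1293.
Cohort A: 0.2647×28.83 + 0.1310×79.60 + 0.2708×256.98 + 0.2041×460.68 + 0.1293×582.87 = 257.0687 per 1000.
The 2005 intake: 0.2647×28.12 + 0.1310×98.78 + 0.2708×193.53 + 0.2041×376.34 + 0.1293×516.74 = 216.4398 per 1000.
Difference = 257.0687 − 216.4398 = 40.6289.

40.63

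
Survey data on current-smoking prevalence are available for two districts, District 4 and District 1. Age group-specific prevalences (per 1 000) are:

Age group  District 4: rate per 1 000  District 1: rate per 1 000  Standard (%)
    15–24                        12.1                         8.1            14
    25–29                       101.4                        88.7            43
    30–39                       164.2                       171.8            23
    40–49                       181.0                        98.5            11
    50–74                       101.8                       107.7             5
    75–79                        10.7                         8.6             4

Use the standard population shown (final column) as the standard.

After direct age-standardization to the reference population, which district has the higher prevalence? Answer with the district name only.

Standard weights: 0.14, 0.43, 0.23, 0.11, 0.05, 0.04.
District 4: 0.1400×12.1 + 0.4300×101.4 + 0.2300×164.2 + 0.1100×181.0 + 0.0500×101.8 + 0.0400×10.7 = 108.4900 per 1 000.
District 1: 0.1400×8.1 + 0.4300×88.7 + 0.2300×171.8 + 0.1100×98.5 + 0.0500×107.7 + 0.0400×8.6 = 95.3530 per 1 000.

District 4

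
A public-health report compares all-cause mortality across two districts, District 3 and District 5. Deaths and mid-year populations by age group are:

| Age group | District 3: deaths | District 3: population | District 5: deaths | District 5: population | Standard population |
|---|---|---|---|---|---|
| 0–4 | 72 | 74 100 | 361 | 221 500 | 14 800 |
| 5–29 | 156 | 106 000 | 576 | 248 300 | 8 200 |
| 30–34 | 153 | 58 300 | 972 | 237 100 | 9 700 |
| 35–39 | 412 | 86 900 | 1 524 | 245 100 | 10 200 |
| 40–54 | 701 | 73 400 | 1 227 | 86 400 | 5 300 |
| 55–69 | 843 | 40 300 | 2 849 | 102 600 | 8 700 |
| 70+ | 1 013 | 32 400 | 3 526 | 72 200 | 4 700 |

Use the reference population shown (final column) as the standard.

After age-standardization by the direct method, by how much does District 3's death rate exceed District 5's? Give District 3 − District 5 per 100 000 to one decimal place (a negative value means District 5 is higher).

-345.6

Age-specific rates per 100 000 for District 3: 97.17, 147.17, 262.44, 474.11, 955.04, 2091.81, 3126.54.
For District 5: 162.98, 231.98, 409.95, 621.79, 1420.14, 2776.80, 4883.66.
Standard total = 61 600; weights = 0.2403, 0.1331, 0.1575, 0.1656, 0.0860, 0.1412, 0.0763.
District 3: 0.2403×97.17 + 0.1331×147.17 + 0.1575×262.44 + 0.1656×474.11 + 0.0860×955.04 + 0.1412×2091.81 + 0.0763×3126.54 = 778.9222 per 100 000.
District 5: 0.2403×162.98 + 0.1331×231.98 + 0.1575×409.95 + 0.1656×621.79 + 0.0860×1420.14 + 0.1412×2776.80 + 0.0763×4883.66 = 1124.5325 per 100 000.
Difference = 778.9222 − 1124.5325 = -345.6103.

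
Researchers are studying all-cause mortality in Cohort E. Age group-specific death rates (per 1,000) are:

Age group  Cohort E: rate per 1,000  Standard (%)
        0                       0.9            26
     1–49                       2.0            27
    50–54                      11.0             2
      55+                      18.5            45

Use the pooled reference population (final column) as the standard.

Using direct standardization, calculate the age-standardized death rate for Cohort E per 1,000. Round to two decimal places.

Standard weights: 0.26, 0.27, 0.02, 0.45.
Standardized rate: 0.2600×0.9 + 0.2700×2.0 + 0.0200×11.0 + 0.4500×18.5 = 9.3190 per 1,000.

9.32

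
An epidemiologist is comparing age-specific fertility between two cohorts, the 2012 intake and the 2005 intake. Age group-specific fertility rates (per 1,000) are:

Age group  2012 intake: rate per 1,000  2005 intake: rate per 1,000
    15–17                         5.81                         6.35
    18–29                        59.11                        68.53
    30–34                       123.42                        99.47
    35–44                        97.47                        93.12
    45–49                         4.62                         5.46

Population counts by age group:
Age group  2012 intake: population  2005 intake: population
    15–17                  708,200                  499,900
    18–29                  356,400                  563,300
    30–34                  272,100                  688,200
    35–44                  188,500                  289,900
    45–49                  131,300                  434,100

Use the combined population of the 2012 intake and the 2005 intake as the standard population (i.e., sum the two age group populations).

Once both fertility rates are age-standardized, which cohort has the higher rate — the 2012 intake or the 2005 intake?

Combined standard total = 4,131,900; weights = 0.2924, 0.2226, 0.2324, 0.1158, 0.1368.
The 2012 intake: 0.2924×5.81 + 0.2226×59.11 + 0.2324×123.42 + 0.1158×97.47 + 0.1368×4.62 = 55.4574 per 1,000.
The 2005 intake: 0.2924×6.35 + 0.2226×68.53 + 0.2324×99.47 + 0.1158×93.12 + 0.1368×5.46 = 51.7571 per 1,000.
The crude rates (46.93 vs 56.39) would put the 2005 intake higher, but that reflects its age composition; once standardized to a common age structure, the 2012 intake has the higher underlying rate.

2012 intake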